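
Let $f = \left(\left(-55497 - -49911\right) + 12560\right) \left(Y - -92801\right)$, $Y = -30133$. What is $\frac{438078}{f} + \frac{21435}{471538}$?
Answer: $\frac{2393666245221}{51521023690004} \approx 0.04646$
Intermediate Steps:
$f = 437046632$ ($f = \left(\left(-55497 - -49911\right) + 12560\right) \left(-30133 - -92801\right) = \left(\left(-55497 + 49911\right) + 12560\right) \left(-30133 + \left(-32794 + 125595\right)\right) = \left(-5586 + 12560\right) \left(-30133 + 92801\right) = 6974 \cdot 62668 = 437046632$)
$\frac{438078}{f} + \frac{21435}{471538} = \frac{438078}{437046632} + \frac{21435}{471538} = 438078 \cdot \frac{1}{437046632} + 21435 \cdot \frac{1}{471538} = \frac{219039}{218523316} + \frac{21435}{471538} = \frac{2393666245221}{51521023690004}$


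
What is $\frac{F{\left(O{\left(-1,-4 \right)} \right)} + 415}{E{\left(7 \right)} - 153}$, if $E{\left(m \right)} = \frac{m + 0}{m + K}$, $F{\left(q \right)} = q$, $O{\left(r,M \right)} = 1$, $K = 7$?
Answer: $- \frac{832}{305} \approx -2.7279$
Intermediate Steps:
$E{\left(m \right)} = \frac{m}{7 + m}$ ($E{\left(m \right)} = \frac{m + 0}{m + 7} = \frac{m}{7 + m}$)
$\frac{F{\left(O{\left(-1,-4 \right)} \right)} + 415}{E{\left(7 \right)} - 153} = \frac{1 + 415}{\frac{7}{7 + 7} - 153} = \frac{416}{\frac{7}{14} - 153} = \frac{416}{7 \cdot \frac{1}{14} - 153} = \frac{416}{\frac{1}{2} - 153} = \frac{416}{- \frac{305}{2}} = 416 \left(- \frac{2}{305}\right) = - \frac{832}{305}$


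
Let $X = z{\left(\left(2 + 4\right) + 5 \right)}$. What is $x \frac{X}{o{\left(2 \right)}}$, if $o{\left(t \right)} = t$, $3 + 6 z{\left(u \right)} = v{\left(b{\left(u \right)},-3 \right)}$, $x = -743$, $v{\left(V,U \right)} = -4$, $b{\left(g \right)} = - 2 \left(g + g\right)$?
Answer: $\frac{5201}{12} \approx 433.42$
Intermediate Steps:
$b{\left(g \right)} = - 4 g$ ($b{\left(g \right)} = - 2 \cdot 2 g = - 4 g$)
$z{\left(u \right)} = - \frac{7}{6}$ ($z{\left(u \right)} = - \frac{1}{2} + \frac{1}{6} \left(-4\right) = - \frac{1}{2} - \frac{2}{3} = - \frac{7}{6}$)
$X = - \frac{7}{6} \approx -1.1667$
$x \frac{X}{o{\left(2 \right)}} = - 743 \left(- \frac{7}{6 \cdot 2}\right) = - 743 \left(\left(- \frac{7}{6}\right) \frac{1}{2}\right) = \left(-743\right) \left(- \frac{7}{12}\right) = \frac{5201}{12}$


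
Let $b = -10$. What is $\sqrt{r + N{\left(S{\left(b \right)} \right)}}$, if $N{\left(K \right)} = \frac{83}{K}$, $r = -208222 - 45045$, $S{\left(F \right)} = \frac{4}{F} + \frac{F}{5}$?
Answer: $\frac{i \sqrt{9118857}}{6} \approx 503.29 i$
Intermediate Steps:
$S{\left(F \right)} = \frac{4}{F} + \frac{F}{5}$ ($S{\left(F \right)} = \frac{4}{F} + F \frac{1}{5} = \frac{4}{F} + \frac{F}{5}$)
$r = -253267$ ($r = -208222 - 45045 = -253267$)
$\sqrt{r + N{\left(S{\left(b \right)} \right)}} = \sqrt{-253267 + \frac{83}{\frac{4}{-10} + \frac{1}{5} \left(-10\right)}} = \sqrt{-253267 + \frac{83}{4 \left(- \frac{1}{10}\right) - 2}} = \sqrt{-253267 + \frac{83}{- \frac{2}{5} - 2}} = \sqrt{-253267 + \frac{83}{- \frac{12}{5}}} = \sqrt{-253267 + 83 \left(- \frac{5}{12}\right)} = \sqrt{-253267 - \frac{415}{12}} = \sqrt{- \frac{3039619}{12}} = \frac{i \sqrt{9118857}}{6}$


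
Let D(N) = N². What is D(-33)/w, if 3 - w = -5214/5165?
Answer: 624965/2301 ≈ 271.61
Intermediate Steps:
w = 20709/5165 (w = 3 - (-5214)/5165 = 3 - 1*(-5214/5165) = 3 + 5214/5165 = 20709/5165 ≈ 4.0095)
D(-33)/w = (-33)²/(20709/5165) = 1089*(5165/20709) = 624965/2301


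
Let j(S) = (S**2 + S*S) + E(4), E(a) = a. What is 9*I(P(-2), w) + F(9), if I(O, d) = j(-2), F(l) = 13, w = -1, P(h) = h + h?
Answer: 121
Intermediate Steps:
P(h) = 2*h
j(S) = 4 + 2*S**2 (j(S) = (S**2 + S*S) + 4 = (S**2 + S**2) + 4 = 2*S**2 + 4 = 4 + 2*S**2)
I(O, d) = 12 (I(O, d) = 4 + 2*(-2)**2 = 4 + 2*4 = 4 + 8 = 12)
9*I(P(-2), w) + F(9) = 9*12 + 13 = 108 + 13 = 121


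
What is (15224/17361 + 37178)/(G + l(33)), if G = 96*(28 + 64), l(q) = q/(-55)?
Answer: 3227312410/766609677 ≈ 4.2099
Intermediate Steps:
l(q) = -q/55 (l(q) = q*(-1/55) = -q/55)
G = 8832 (G = 96*92 = 8832)
(15224/17361 + 37178)/(G + l(33)) = (15224/17361 + 37178)/(8832 - 1/55*33) = (15224*(1/17361) + 37178)/(8832 - 3/5) = (15224/17361 + 37178)/(44157/5) = (645462482/17361)*(5/44157) = 3227312410/766609677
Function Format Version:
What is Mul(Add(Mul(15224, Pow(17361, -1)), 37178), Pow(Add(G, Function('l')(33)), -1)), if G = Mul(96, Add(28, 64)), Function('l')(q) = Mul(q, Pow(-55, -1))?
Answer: Rational(3227312410, 766609677) ≈ 4.2099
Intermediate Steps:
Function('l')(q) = Mul(Rational(-1, 55), q) (Function('l')(q) = Mul(q, Rational(-1, 55)) = Mul(Rational(-1, 55), q))
G = 8832 (G = Mul(96, 92) = 8832)
Mul(Add(Mul(15224, Pow(17361, -1)), 37178), Pow(Add(G, Function('l')(33)), -1)) = Mul(Add(Mul(15224, Pow(17361, -1)), 37178), Pow(Add(8832, Mul(Rational(-1, 55), 33)), -1)) = Mul(Add(Mul(15224, Rational(1, 17361)), 37178), Pow(Add(8832, Rational(-3, 5)), -1)) = Mul(Add(Rational(15224, 17361), 37178), Pow(Rational(44157, 5), -1)) = Mul(Rational(645462482, 17361), Rational(5, 44157)) = Rational(3227312410, 766609677)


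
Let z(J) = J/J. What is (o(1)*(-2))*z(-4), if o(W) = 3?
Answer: -6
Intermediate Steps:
z(J) = 1
(o(1)*(-2))*z(-4) = (3*(-2))*1 = -6*1 = -6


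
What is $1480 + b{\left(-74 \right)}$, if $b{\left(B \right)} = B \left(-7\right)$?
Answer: $1998$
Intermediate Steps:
$b{\left(B \right)} = - 7 B$
$1480 + b{\left(-74 \right)} = 1480 - -518 = 1480 + 518 = 1998$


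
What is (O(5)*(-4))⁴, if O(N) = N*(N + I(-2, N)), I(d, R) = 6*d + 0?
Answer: 384160000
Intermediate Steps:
I(d, R) = 6*d
O(N) = N*(-12 + N) (O(N) = N*(N + 6*(-2)) = N*(N - 12) = N*(-12 + N))
(O(5)*(-4))⁴ = ((5*(-12 + 5))*(-4))⁴ = ((5*(-7))*(-4))⁴ = (-35*(-4))⁴ = 140⁴ = 384160000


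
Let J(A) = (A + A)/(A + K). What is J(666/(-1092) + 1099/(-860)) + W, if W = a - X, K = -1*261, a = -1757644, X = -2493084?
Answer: 15130647944038/20573599 ≈ 7.3544e+5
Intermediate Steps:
K = -261
W = 735440 (W = -1757644 - 1*(-2493084) = -1757644 + 2493084 = 735440)
J(A) = 2*A/(-261 + A) (J(A) = (A + A)/(A - 261) = (2*A)/(-261 + A) = 2*A/(-261 + A))
J(666/(-1092) + 1099/(-860)) + W = 2*(666/(-1092) + 1099/(-860))/(-261 + (666/(-1092) + 1099/(-860))) + 735440 = 2*(666*(-1/1092) + 1099*(-1/860))/(-261 + (666*(-1/1092) + 1099*(-1/860))) + 735440 = 2*(-111/182 - 1099/860)/(-261 + (-111/182 - 1099/860)) + 735440 = 2*(-147739/78260)/(-261 - 147739/78260) + 735440 = 2*(-147739/78260)/(-20573599/78260) + 735440 = 2*(-147739/78260)*(-78260/20573599) + 735440 = 295478/20573599 + 735440 = 15130647944038/20573599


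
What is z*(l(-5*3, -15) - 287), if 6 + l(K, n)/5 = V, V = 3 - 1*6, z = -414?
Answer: 137448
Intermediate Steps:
V = -3 (V = 3 - 6 = -3)
l(K, n) = -45 (l(K, n) = -30 + 5*(-3) = -30 - 15 = -45)
z*(l(-5*3, -15) - 287) = -414*(-45 - 287) = -414*(-332) = 137448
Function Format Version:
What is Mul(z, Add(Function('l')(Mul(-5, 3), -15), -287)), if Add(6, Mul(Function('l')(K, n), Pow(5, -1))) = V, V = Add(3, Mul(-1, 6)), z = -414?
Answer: 137448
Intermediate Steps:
V = -3 (V = Add(3, -6) = -3)
Function('l')(K, n) = -45 (Function('l')(K, n) = Add(-30, Mul(5, -3)) = Add(-30, -15) = -45)
Mul(z, Add(Function('l')(Mul(-5, 3), -15), -287)) = Mul(-414, Add(-45, -287)) = Mul(-414, -332) = 137448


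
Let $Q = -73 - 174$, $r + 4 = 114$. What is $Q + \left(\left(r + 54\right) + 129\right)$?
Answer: $46$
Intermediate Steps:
$r = 110$ ($r = -4 + 114 = 110$)
$Q = -247$
$Q + \left(\left(r + 54\right) + 129\right) = -247 + \left(\left(110 + 54\right) + 129\right) = -247 + \left(164 + 129\right) = -247 + 293 = 46$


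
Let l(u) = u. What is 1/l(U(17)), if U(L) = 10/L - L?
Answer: -17/279 ≈ -0.060932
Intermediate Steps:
U(L) = -L + 10/L
1/l(U(17)) = 1/(-1*17 + 10/17) = 1/(-17 + 10*(1/17)) = 1/(-17 + 10/17) = 1/(-279/17) = -17/279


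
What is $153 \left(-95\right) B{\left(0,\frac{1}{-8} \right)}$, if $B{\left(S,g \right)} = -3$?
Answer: $43605$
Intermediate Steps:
$153 \left(-95\right) B{\left(0,\frac{1}{-8} \right)} = 153 \left(-95\right) \left(-3\right) = \left(-14535\right) \left(-3\right) = 43605$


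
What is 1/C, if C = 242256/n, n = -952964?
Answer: -238241/60564 ≈ -3.9337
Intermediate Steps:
C = -60564/238241 (C = 242256/(-952964) = 242256*(-1/952964) = -60564/238241 ≈ -0.25421)
1/C = 1/(-60564/238241) = -238241/60564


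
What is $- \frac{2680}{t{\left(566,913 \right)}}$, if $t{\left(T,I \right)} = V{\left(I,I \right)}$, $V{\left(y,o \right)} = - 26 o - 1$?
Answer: $\frac{2680}{23739} \approx 0.11289$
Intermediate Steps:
$V{\left(y,o \right)} = -1 - 26 o$
$t{\left(T,I \right)} = -1 - 26 I$
$- \frac{2680}{t{\left(566,913 \right)}} = - \frac{2680}{-1 - 23738} = - \frac{2680}{-23739} = \left(-2680\right) \left(- \frac{1}{23739}\right) = \frac{2680}{23739}$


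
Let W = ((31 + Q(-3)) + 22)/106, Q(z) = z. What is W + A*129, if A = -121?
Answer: -827252/53 ≈ -15609.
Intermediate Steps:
W = 25/53 (W = ((31 - 3) + 22)/106 = (28 + 22)*(1/106) = 50*(1/106) = 25/53 ≈ 0.47170)
W + A*129 = 25/53 - 121*129 = 25/53 - 15609 = -827252/53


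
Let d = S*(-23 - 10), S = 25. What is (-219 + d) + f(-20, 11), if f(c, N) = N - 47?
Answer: -1080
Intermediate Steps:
f(c, N) = -47 + N
d = -825 (d = 25*(-23 - 10) = 25*(-33) = -825)
(-219 + d) + f(-20, 11) = (-219 - 825) + (-47 + 11) = -1044 - 36 = -1080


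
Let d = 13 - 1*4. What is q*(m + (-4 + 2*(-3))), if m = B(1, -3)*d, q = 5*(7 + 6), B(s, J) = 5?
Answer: 2275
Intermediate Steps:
d = 9 (d = 13 - 4 = 9)
q = 65 (q = 5*13 = 65)
m = 45 (m = 5*9 = 45)
q*(m + (-4 + 2*(-3))) = 65*(45 + (-4 + 2*(-3))) = 65*(45 + (-4 - 6)) = 65*(45 - 10) = 65*35 = 2275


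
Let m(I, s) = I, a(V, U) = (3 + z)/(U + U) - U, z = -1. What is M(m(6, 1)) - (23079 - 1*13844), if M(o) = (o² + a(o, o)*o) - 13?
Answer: -9247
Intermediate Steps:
a(V, U) = 1/U - U (a(V, U) = (3 - 1)/(U + U) - U = 2/((2*U)) - U = 2*(1/(2*U)) - U = 1/U - U)
M(o) = -13 + o² + o*(1/o - o) (M(o) = (o² + (1/o - o)*o) - 13 = (o² + o*(1/o - o)) - 13 = -13 + o² + o*(1/o - o))
M(m(6, 1)) - (23079 - 1*13844) = -12 - (23079 - 1*13844) = -12 - (23079 - 13844) = -12 - 1*9235 = -12 - 9235 = -9247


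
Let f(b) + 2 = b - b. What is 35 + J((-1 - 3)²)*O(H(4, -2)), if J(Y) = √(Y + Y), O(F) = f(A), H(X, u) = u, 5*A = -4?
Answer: 35 - 8*√2 ≈ 23.686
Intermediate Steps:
A = -⅘ (A = (⅕)*(-4) = -⅘ ≈ -0.80000)
f(b) = -2 (f(b) = -2 + (b - b) = -2 + 0 = -2)
O(F) = -2
J(Y) = √2*√Y (J(Y) = √(2*Y) = √2*√Y)
35 + J((-1 - 3)²)*O(H(4, -2)) = 35 + (√2*√((-1 - 3)²))*(-2) = 35 + (√2*√((-4)²))*(-2) = 35 + (√2*√16)*(-2) = 35 + (√2*4)*(-2) = 35 + (4*√2)*(-2) = 35 - 8*√2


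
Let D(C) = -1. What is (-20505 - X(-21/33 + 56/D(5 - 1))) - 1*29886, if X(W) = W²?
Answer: -6485440/121 ≈ -53599.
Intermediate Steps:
(-20505 - X(-21/33 + 56/D(5 - 1))) - 1*29886 = (-20505 - (-21/33 + 56/(-1))²) - 1*29886 = (-20505 - (-21*1/33 + 56*(-1))²) - 29886 = (-20505 - (-7/11 - 56)²) - 29886 = (-20505 - (-623/11)²) - 29886 = (-20505 - 1*388129/121) - 29886 = (-20505 - 388129/121) - 29886 = -2869234/121 - 29886 = -6485440/121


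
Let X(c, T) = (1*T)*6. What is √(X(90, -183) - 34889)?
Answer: I*√35987 ≈ 189.7*I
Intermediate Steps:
X(c, T) = 6*T (X(c, T) = T*6 = 6*T)
√(X(90, -183) - 34889) = √(6*(-183) - 34889) = √(-1098 - 34889) = √(-35987) = I*√35987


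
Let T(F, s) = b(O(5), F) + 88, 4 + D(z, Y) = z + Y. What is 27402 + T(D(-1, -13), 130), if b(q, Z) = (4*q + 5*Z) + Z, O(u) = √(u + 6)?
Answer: 27382 + 4*√11 ≈ 27395.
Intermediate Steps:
O(u) = √(6 + u)
D(z, Y) = -4 + Y + z (D(z, Y) = -4 + (z + Y) = -4 + (Y + z) = -4 + Y + z)
b(q, Z) = 4*q + 6*Z
T(F, s) = 88 + 4*√11 + 6*F (T(F, s) = (4*√(6 + 5) + 6*F) + 88 = (4*√11 + 6*F) + 88 = 88 + 4*√11 + 6*F)
27402 + T(D(-1, -13), 130) = 27402 + (88 + 4*√11 + 6*(-4 - 13 - 1)) = 27402 + (88 + 4*√11 + 6*(-18)) = 27402 + (88 + 4*√11 - 108) = 27402 + (-20 + 4*√11) = 27382 + 4*√11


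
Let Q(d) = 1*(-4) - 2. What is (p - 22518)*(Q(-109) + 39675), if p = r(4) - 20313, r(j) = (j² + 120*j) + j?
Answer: -1679228439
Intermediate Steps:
Q(d) = -6 (Q(d) = -4 - 2 = -6)
r(j) = j² + 121*j
p = -19813 (p = 4*(121 + 4) - 20313 = 4*125 - 20313 = 500 - 20313 = -19813)
(p - 22518)*(Q(-109) + 39675) = (-19813 - 22518)*(-6 + 39675) = -42331*39669 = -1679228439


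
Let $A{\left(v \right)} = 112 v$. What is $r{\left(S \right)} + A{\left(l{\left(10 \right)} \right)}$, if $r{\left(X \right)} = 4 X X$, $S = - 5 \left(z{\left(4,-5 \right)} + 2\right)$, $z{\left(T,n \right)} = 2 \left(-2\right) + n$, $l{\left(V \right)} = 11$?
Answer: $6132$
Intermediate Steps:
$z{\left(T,n \right)} = -4 + n$
$S = 35$ ($S = - 5 \left(\left(-4 - 5\right) + 2\right) = - 5 \left(-9 + 2\right) = \left(-5\right) \left(-7\right) = 35$)
$r{\left(X \right)} = 4 X^{2}$
$r{\left(S \right)} + A{\left(l{\left(10 \right)} \right)} = 4 \cdot 35^{2} + 112 \cdot 11 = 4 \cdot 1225 + 1232 = 4900 + 1232 = 6132$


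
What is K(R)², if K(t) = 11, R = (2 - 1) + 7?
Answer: 121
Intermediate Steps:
R = 8 (R = 1 + 7 = 8)
K(R)² = 11² = 121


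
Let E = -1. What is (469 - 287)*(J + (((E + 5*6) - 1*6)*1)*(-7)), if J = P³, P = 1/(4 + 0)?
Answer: -937573/32 ≈ -29299.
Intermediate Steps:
P = ¼ (P = 1/4 = ¼ ≈ 0.25000)
J = 1/64 (J = (¼)³ = 1/64 ≈ 0.015625)
(469 - 287)*(J + (((E + 5*6) - 1*6)*1)*(-7)) = (469 - 287)*(1/64 + (((-1 + 5*6) - 1*6)*1)*(-7)) = 182*(1/64 + (((-1 + 30) - 6)*1)*(-7)) = 182*(1/64 + ((29 - 6)*1)*(-7)) = 182*(1/64 + (23*1)*(-7)) = 182*(1/64 + 23*(-7)) = 182*(1/64 - 161) = 182*(-10303/64) = -937573/32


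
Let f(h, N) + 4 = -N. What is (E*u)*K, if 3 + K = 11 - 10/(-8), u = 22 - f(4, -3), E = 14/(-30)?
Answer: -5957/60 ≈ -99.283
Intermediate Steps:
E = -7/15 (E = 14*(-1/30) = -7/15 ≈ -0.46667)
f(h, N) = -4 - N
u = 23 (u = 22 - (-4 - 1*(-3)) = 22 - (-4 + 3) = 22 - 1*(-1) = 22 + 1 = 23)
K = 37/4 (K = -3 + (11 - 10/(-8)) = -3 + (11 - 10*(-⅛)) = -3 + (11 + 5/4) = -3 + 49/4 = 37/4 ≈ 9.2500)
(E*u)*K = -7/15*23*(37/4) = -161/15*37/4 = -5957/60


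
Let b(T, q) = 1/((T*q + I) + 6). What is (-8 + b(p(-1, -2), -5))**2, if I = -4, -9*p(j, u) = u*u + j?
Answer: 7225/121 ≈ 59.711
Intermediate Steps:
p(j, u) = -j/9 - u**2/9 (p(j, u) = -(u*u + j)/9 = -(u**2 + j)/9 = -(j + u**2)/9 = -j/9 - u**2/9)
b(T, q) = 1/(2 + T*q) (b(T, q) = 1/((T*q - 4) + 6) = 1/((-4 + T*q) + 6) = 1/(2 + T*q))
(-8 + b(p(-1, -2), -5))**2 = (-8 + 1/(2 + (-1/9*(-1) - 1/9*(-2)**2)*(-5)))**2 = (-8 + 1/(2 + (1/9 - 1/9*4)*(-5)))**2 = (-8 + 1/(2 + (1/9 - 4/9)*(-5)))**2 = (-8 + 1/(2 - 1/3*(-5)))**2 = (-8 + 1/(2 + 5/3))**2 = (-8 + 1/(11/3))**2 = (-8 + 3/11)**2 = (-85/11)**2 = 7225/121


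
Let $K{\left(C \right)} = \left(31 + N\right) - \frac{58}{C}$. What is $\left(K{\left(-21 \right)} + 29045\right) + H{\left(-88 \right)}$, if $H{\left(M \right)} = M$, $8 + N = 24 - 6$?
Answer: $\frac{609016}{21} \approx 29001.0$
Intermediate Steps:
$N = 10$ ($N = -8 + \left(24 - 6\right) = -8 + 18 = 10$)
$K{\left(C \right)} = 41 - \frac{58}{C}$ ($K{\left(C \right)} = \left(31 + 10\right) - \frac{58}{C} = 41 - \frac{58}{C}$)
$\left(K{\left(-21 \right)} + 29045\right) + H{\left(-88 \right)} = \left(\left(41 - \frac{58}{-21}\right) + 29045\right) - 88 = \left(\left(41 - - \frac{58}{21}\right) + 29045\right) - 88 = \left(\left(41 + \frac{58}{21}\right) + 29045\right) - 88 = \left(\frac{919}{21} + 29045\right) - 88 = \frac{610864}{21} - 88 = \frac{609016}{21}$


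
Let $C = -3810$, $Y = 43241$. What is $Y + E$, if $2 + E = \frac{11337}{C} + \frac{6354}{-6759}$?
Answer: $\frac{41236326381}{953770} \approx 43235.0$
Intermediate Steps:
$E = - \frac{5642189}{953770}$ ($E = -2 + \left(\frac{11337}{-3810} + \frac{6354}{-6759}\right) = -2 + \left(11337 \left(- \frac{1}{3810}\right) + 6354 \left(- \frac{1}{6759}\right)\right) = -2 - \frac{3734649}{953770} = - \frac{5642189}{953770} \approx -5.9157$)
$Y + E = 43241 - \frac{5642189}{953770} = \frac{41236326381}{953770}$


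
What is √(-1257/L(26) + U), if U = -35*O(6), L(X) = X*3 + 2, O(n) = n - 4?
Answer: I*√34285/20 ≈ 9.2581*I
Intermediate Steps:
O(n) = -4 + n
L(X) = 2 + 3*X (L(X) = 3*X + 2 = 2 + 3*X)
U = -70 (U = -35*(-4 + 6) = -35*2 = -70)
√(-1257/L(26) + U) = √(-1257/(2 + 3*26) - 70) = √(-1257/(2 + 78) - 70) = √(-1257/80 - 70) = √(-6857/80) = I*√34285/20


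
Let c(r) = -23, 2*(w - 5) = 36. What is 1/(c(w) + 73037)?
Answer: 1/73014 ≈ 1.3696e-5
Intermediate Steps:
w = 23 (w = 5 + (1/2)*36 = 5 + 18 = 23)
1/(c(w) + 73037) = 1/(-23 + 73037) = 1/73014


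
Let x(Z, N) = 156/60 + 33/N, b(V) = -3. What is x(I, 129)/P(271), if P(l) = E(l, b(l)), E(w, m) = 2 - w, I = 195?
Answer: -614/57835 ≈ -0.010616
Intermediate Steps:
x(Z, N) = 13/5 + 33/N (x(Z, N) = 156*(1/60) + 33/N = 13/5 + 33/N)
P(l) = 2 - l
x(I, 129)/P(271) = (13/5 + 33/129)/(2 - 1*271) = (13/5 + 33*(1/129))/(2 - 271) = (13/5 + 11/43)/(-269) = (614/215)*(-1/269) = -614/57835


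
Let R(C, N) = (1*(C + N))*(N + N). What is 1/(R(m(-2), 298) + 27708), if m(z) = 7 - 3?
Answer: 1/207700 ≈ 4.8146e-6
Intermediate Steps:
m(z) = 4
R(C, N) = 2*N*(C + N) (R(C, N) = (C + N)*(2*N) = 2*N*(C + N))
1/(R(m(-2), 298) + 27708) = 1/(2*298*(4 + 298) + 27708) = 1/(2*298*302 + 27708) = 1/(179992 + 27708) = 1/207700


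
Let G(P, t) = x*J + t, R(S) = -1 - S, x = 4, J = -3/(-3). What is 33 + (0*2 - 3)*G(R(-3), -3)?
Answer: 30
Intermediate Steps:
J = 1 (J = -3*(-⅓) = 1)
G(P, t) = 4 + t (G(P, t) = 4*1 + t = 4 + t)
33 + (0*2 - 3)*G(R(-3), -3) = 33 + (0*2 - 3)*(4 - 3) = 33 + (0 - 3)*1 = 33 - 3*1 = 33 - 3 = 30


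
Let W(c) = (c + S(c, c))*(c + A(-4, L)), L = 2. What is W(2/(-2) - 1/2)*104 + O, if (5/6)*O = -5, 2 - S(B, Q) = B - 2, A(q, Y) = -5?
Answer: -2710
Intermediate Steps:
S(B, Q) = 4 - B (S(B, Q) = 2 - (B - 2) = 2 - (-2 + B) = 2 + (2 - B) = 4 - B)
O = -6 (O = (6/5)*(-5) = -6)
W(c) = -20 + 4*c (W(c) = (c + (4 - c))*(c - 5) = 4*(-5 + c) = -20 + 4*c)
W(2/(-2) - 1/2)*104 + O = (-20 + 4*(2/(-2) - 1/2))*104 - 6 = (-20 + 4*(2*(-½) - 1*½))*104 - 6 = (-20 + 4*(-1 - ½))*104 - 6 = (-20 + 4*(-3/2))*104 - 6 = (-20 - 6)*104 - 6 = -26*104 - 6 = -2704 - 6 = -2710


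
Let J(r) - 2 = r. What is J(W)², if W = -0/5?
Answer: 4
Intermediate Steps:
W = 0 (W = -0/5 = -2*0 = 0)
J(r) = 2 + r
J(W)² = (2 + 0)² = 2² = 4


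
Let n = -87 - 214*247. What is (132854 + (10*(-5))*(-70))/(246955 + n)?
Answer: 68177/97005 ≈ 0.70282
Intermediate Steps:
n = -52945 (n = -87 - 52858 = -52945)
(132854 + (10*(-5))*(-70))/(246955 + n) = (132854 + (10*(-5))*(-70))/(246955 - 52945) = (132854 - 50*(-70))/194010 = (132854 + 3500)*(1/194010) = 136354*(1/194010) = 68177/97005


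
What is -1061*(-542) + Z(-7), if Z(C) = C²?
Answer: 575111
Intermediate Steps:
-1061*(-542) + Z(-7) = -1061*(-542) + (-7)² = 575062 + 49 = 575111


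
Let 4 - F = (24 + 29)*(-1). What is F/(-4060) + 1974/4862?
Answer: 3868653/9869860 ≈ 0.39197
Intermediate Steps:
F = 57 (F = 4 - (24 + 29)*(-1) = 4 - 53*(-1) = 4 - 1*(-53) = 4 + 53 = 57)
F/(-4060) + 1974/4862 = 57/(-4060) + 1974/4862 = 57*(-1/4060) + 1974*(1/4862) = -57/4060 + 987/2431 = 3868653/9869860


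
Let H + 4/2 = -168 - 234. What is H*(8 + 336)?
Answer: -138976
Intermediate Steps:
H = -404 (H = -2 + (-168 - 234) = -2 - 402 = -404)
H*(8 + 336) = -404*(8 + 336) = -404*344 = -138976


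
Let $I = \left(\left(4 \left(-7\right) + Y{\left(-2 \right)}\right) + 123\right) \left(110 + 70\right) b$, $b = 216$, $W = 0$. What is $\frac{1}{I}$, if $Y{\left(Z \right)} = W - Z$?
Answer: $\frac{1}{3771360} \approx 2.6516 \cdot 10^{-7}$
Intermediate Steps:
$Y{\left(Z \right)} = - Z$ ($Y{\left(Z \right)} = 0 - Z = - Z$)
$I = 3771360$ ($I = \left(\left(4 \left(-7\right) - -2\right) + 123\right) \left(110 + 70\right) 216 = \left(\left(-28 + 2\right) + 123\right) 180 \cdot 216 = \left(-26 + 123\right) 180 \cdot 216 = 97 \cdot 180 \cdot 216 = 17460 \cdot 216 = 3771360$)
$\frac{1}{I} = \frac{1}{3771360}$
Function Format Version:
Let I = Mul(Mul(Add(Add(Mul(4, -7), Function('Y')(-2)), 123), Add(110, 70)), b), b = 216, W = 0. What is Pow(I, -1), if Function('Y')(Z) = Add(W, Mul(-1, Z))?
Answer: Rational(1, 3771360) ≈ 2.6516e-7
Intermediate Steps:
Function('Y')(Z) = Mul(-1, Z) (Function('Y')(Z) = Add(0, Mul(-1, Z)) = Mul(-1, Z))
I = 3771360 (I = Mul(Mul(Add(Add(Mul(4, -7), Mul(-1, -2)), 123), Add(110, 70)), 216) = Mul(Mul(Add(Add(-28, 2), 123), 180), 216) = Mul(Mul(Add(-26, 123), 180), 216) = Mul(Mul(97, 180), 216) = Mul(17460, 216) = 3771360)
Pow(I, -1) = Pow(3771360, -1) = Rational(1, 3771360)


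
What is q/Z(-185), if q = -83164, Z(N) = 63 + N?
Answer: 41582/61 ≈ 681.67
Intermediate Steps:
q/Z(-185) = -83164/(63 - 185) = -83164/(-122) = -83164*(-1/122) = 41582/61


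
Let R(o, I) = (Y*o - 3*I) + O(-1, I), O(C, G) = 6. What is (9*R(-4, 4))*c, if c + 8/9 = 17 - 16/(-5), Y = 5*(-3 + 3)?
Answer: -5214/5 ≈ -1042.8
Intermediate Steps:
Y = 0 (Y = 5*0 = 0)
R(o, I) = 6 - 3*I (R(o, I) = (0*o - 3*I) + 6 = (0 - 3*I) + 6 = -3*I + 6 = 6 - 3*I)
c = 869/45 (c = -8/9 + (17 - 16/(-5)) = -8/9 + (17 - 16*(-⅕)) = -8/9 + (17 + 16/5) = -8/9 + 101/5 = 869/45 ≈ 19.311)
(9*R(-4, 4))*c = (9*(6 - 3*4))*(869/45) = (9*(6 - 12))*(869/45) = (9*(-6))*(869/45) = -54*869/45 = -5214/5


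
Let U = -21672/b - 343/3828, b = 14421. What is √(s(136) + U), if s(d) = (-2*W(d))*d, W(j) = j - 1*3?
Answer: I*√25309665321628611/836418 ≈ 190.2*I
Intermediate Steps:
W(j) = -3 + j (W(j) = j - 3 = -3 + j)
s(d) = d*(6 - 2*d) (s(d) = (-2*(-3 + d))*d = (6 - 2*d)*d = d*(6 - 2*d))
U = -2663843/1672836 (U = -21672/14421 - 343/3828 = -21672*1/14421 - 343*1/3828 = -7224/4807 - 343/3828 = -2663843/1672836 ≈ -1.5924)
√(s(136) + U) = √(2*136*(3 - 1*136) - 2663843/1672836) = √(2*136*(3 - 136) - 2663843/1672836) = √(2*136*(-133) - 2663843/1672836) = √(-36176 - 2663843/1672836) = √(-60519178979/1672836) = I*√25309665321628611/836418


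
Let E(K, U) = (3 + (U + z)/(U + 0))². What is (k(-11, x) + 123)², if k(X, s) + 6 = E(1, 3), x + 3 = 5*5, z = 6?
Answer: 23409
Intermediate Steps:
x = 22 (x = -3 + 5*5 = -3 + 25 = 22)
E(K, U) = (3 + (6 + U)/U)² (E(K, U) = (3 + (U + 6)/(U + 0))² = (3 + (6 + U)/U)²)
k(X, s) = 30 (k(X, s) = -6 + 4*(3 + 2*3)²/3² = -6 + 4*(⅑)*(3 + 6)² = -6 + 4*(⅑)*9² = -6 + 4*(⅑)*81 = -6 + 36 = 30)
(k(-11, x) + 123)² = (30 + 123)² = 153² = 23409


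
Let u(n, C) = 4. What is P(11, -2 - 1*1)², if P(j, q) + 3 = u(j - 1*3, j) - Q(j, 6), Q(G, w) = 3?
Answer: 4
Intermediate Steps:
P(j, q) = -2 (P(j, q) = -3 + (4 - 1*3) = -3 + (4 - 3) = -3 + 1 = -2)
P(11, -2 - 1*1)² = (-2)² = 4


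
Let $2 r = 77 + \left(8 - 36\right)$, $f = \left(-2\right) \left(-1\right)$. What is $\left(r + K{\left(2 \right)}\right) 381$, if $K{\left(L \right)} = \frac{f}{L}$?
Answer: $\frac{19431}{2} \approx 9715.5$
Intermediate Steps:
$f = 2$
$K{\left(L \right)} = \frac{2}{L}$
$r = \frac{49}{2}$ ($r = \frac{77 + \left(8 - 36\right)}{2} = \frac{77 - 28}{2} = \frac{1}{2} \cdot 49 = \frac{49}{2} \approx 24.5$)
$\left(r + K{\left(2 \right)}\right) 381 = \left(\frac{49}{2} + \frac{2}{2}\right) 381 = \left(\frac{49}{2} + 2 \cdot \frac{1}{2}\right) 381 = \left(\frac{49}{2} + 1\right) 381 = \frac{51}{2} \cdot 381 = \frac{19431}{2}$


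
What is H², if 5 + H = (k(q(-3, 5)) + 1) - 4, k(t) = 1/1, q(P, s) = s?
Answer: 49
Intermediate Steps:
k(t) = 1
H = -7 (H = -5 + ((1 + 1) - 4) = -5 + (2 - 4) = -5 - 2 = -7)
H² = (-7)² = 49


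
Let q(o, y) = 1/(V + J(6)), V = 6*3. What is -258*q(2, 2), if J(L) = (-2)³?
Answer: -129/5 ≈ -25.800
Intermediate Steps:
J(L) = -8
V = 18
q(o, y) = ⅒ (q(o, y) = 1/(18 - 8) = 1/10 = ⅒)
-258*q(2, 2) = -258*⅒ = -129/5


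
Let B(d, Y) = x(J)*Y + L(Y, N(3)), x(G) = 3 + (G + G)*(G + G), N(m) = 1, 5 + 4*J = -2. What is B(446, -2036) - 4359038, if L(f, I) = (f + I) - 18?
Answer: -4392140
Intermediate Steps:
J = -7/4 (J = -5/4 + (1/4)*(-2) = -5/4 - 1/2 = -7/4 ≈ -1.7500)
L(f, I) = -18 + I + f (L(f, I) = (I + f) - 18 = -18 + I + f)
x(G) = 3 + 4*G**2 (x(G) = 3 + (2*G)*(2*G) = 3 + 4*G**2)
B(d, Y) = -17 + 65*Y/4 (B(d, Y) = (3 + 4*(-7/4)**2)*Y + (-18 + 1 + Y) = (3 + 4*(49/16))*Y + (-17 + Y) = (3 + 49/4)*Y + (-17 + Y) = 61*Y/4 + (-17 + Y) = -17 + 65*Y/4)
B(446, -2036) - 4359038 = (-17 + (65/4)*(-2036)) - 4359038 = (-17 - 33085) - 4359038 = -33102 - 4359038 = -4392140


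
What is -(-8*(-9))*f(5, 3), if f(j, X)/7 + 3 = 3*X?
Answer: -3024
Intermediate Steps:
f(j, X) = -21 + 21*X (f(j, X) = -21 + 7*(3*X) = -21 + 21*X)
-(-8*(-9))*f(5, 3) = -(-8*(-9))*(-21 + 21*3) = -72*(-21 + 63) = -72*42 = -1*3024 = -3024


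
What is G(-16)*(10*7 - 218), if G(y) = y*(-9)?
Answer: -21312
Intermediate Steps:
G(y) = -9*y
G(-16)*(10*7 - 218) = (-9*(-16))*(10*7 - 218) = 144*(70 - 218) = 144*(-148) = -21312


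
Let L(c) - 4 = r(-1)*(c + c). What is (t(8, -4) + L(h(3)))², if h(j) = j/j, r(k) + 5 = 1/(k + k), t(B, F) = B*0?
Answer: 49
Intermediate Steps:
t(B, F) = 0
r(k) = -5 + 1/(2*k) (r(k) = -5 + 1/(k + k) = -5 + 1/(2*k))
h(j) = 1
L(c) = 4 - 11*c (L(c) = 4 + (-5 + (½)/(-1))*(c + c) = 4 + (-5 + (½)*(-1))*(2*c) = 4 + (-5 - ½)*(2*c) = 4 - 11*c)
(t(8, -4) + L(h(3)))² = (0 + (4 - 11*1))² = (0 + (4 - 11))² = (0 - 7)² = (-7)² = 49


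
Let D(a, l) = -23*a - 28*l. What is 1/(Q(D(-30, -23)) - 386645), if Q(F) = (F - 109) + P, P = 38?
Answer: -1/385382 ≈ -2.5948e-6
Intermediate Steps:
D(a, l) = -28*l - 23*a
Q(F) = -71 + F (Q(F) = (F - 109) + 38 = (-109 + F) + 38 = -71 + F)
1/(Q(D(-30, -23)) - 386645) = 1/((-71 + (-28*(-23) - 23*(-30))) - 386645) = 1/((-71 + (644 + 690)) - 386645) = 1/((-71 + 1334) - 386645) = 1/(1263 - 386645) = 1/(-385382) = -1/385382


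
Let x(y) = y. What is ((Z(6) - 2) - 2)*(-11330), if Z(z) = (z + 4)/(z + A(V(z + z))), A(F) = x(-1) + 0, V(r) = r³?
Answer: 22660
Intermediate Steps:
A(F) = -1 (A(F) = -1 + 0 = -1)
Z(z) = (4 + z)/(-1 + z) (Z(z) = (z + 4)/(z - 1) = (4 + z)/(-1 + z))
((Z(6) - 2) - 2)*(-11330) = (((4 + 6)/(-1 + 6) - 2) - 2)*(-11330) = ((10/5 - 2) - 2)*(-11330) = (((⅕)*10 - 2) - 2)*(-11330) = ((2 - 2) - 2)*(-11330) = (0 - 2)*(-11330) = -2*(-11330) = 22660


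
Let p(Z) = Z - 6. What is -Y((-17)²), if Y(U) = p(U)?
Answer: -283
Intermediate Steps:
p(Z) = -6 + Z
Y(U) = -6 + U
-Y((-17)²) = -(-6 + (-17)²) = -(-6 + 289) = -1*283 = -283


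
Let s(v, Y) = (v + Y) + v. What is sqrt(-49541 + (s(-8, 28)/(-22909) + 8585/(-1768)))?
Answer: I*sqrt(70311488224549546)/1191268 ≈ 222.59*I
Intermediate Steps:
s(v, Y) = Y + 2*v (s(v, Y) = (Y + v) + v = Y + 2*v)
sqrt(-49541 + (s(-8, 28)/(-22909) + 8585/(-1768))) = sqrt(-49541 + ((28 + 2*(-8))/(-22909) + 8585/(-1768))) = sqrt(-49541 + ((28 - 16)*(-1/22909) + 8585*(-1/1768))) = sqrt(-49541 + (12*(-1/22909) - 505/104)) = sqrt(-49541 + (-12/22909 - 505/104)) = sqrt(-49541 - 11570293/2382536) = sqrt(-118044786269/2382536) = I*sqrt(70311488224549546)/1191268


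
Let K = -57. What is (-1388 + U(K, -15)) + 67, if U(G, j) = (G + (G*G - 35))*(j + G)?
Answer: -228625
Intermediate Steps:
U(G, j) = (G + j)*(-35 + G + G²) (U(G, j) = (G + (G² - 35))*(G + j) = (G + (-35 + G²))*(G + j) = (-35 + G + G²)*(G + j) = (G + j)*(-35 + G + G²))
(-1388 + U(K, -15)) + 67 = (-1388 + ((-57)² + (-57)³ - 35*(-57) - 35*(-15) - 57*(-15) - 15*(-57)²)) + 67 = (-1388 + (3249 - 185193 + 1995 + 525 + 855 - 15*3249)) + 67 = (-1388 + (3249 - 185193 + 1995 + 525 + 855 - 48735)) + 67 = (-1388 - 227304) + 67 = -228692 + 67 = -228625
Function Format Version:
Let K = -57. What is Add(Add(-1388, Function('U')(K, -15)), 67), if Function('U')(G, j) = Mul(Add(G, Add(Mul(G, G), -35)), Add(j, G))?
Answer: -228625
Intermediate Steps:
Function('U')(G, j) = Mul(Add(G, j), Add(-35, G, Pow(G, 2))) (Function('U')(G, j) = Mul(Add(G, Add(Pow(G, 2), -35)), Add(G, j)) = Mul(Add(G, Add(-35, Pow(G, 2))), Add(G, j)) = Mul(Add(-35, G, Pow(G, 2)), Add(G, j)) = Mul(Add(G, j), Add(-35, G, Pow(G, 2))))
Add(Add(-1388, Function('U')(K, -15)), 67) = Add(Add(-1388, Add(Pow(-57, 2), Pow(-57, 3), Mul(-35, -57), Mul(-35, -15), Mul(-57, -15), Mul(-15, Pow(-57, 2)))), 67) = Add(Add(-1388, Add(3249, -185193, 1995, 525, 855, Mul(-15, 3249))), 67) = Add(Add(-1388, Add(3249, -185193, 1995, 525, 855, -48735)), 67) = Add(Add(-1388, -227304), 67) = Add(-228692, 67) = -228625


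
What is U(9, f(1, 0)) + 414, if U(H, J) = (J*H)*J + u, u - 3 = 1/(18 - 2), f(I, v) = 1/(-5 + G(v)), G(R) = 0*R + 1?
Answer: 3341/8 ≈ 417.63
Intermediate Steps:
G(R) = 1 (G(R) = 0 + 1 = 1)
f(I, v) = -1/4 (f(I, v) = 1/(-5 + 1) = 1/(-4) = -1/4)
u = 49/16 (u = 3 + 1/(18 - 2) = 3 + 1/16 = 49/16 ≈ 3.0625)
U(H, J) = 49/16 + H*J**2 (U(H, J) = (J*H)*J + 49/16 = (H*J)*J + 49/16 = H*J**2 + 49/16 = 49/16 + H*J**2)
U(9, f(1, 0)) + 414 = (49/16 + 9*(-1/4)**2) + 414 = (49/16 + 9*(1/16)) + 414 = (49/16 + 9/16) + 414 = 29/8 + 414 = 3341/8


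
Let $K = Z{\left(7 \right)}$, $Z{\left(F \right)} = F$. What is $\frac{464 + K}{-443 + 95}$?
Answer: $- \frac{157}{116} \approx -1.3534$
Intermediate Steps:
$K = 7$
$\frac{464 + K}{-443 + 95} = \frac{464 + 7}{-443 + 95} = \frac{471}{-348} = 471 \left(- \frac{1}{348}\right) = - \frac{157}{116}$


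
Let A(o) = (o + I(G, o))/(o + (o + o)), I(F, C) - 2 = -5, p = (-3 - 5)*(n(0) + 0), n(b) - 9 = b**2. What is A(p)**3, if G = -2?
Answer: 15625/373248 ≈ 0.041862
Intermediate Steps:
n(b) = 9 + b**2
p = -72 (p = (-3 - 5)*((9 + 0**2) + 0) = -8*((9 + 0) + 0) = -8*(9 + 0) = -8*9 = -72)
I(F, C) = -3 (I(F, C) = 2 - 5 = -3)
A(o) = (-3 + o)/(3*o) (A(o) = (o - 3)/(o + (o + o)) = (-3 + o)/(o + 2*o) = (-3 + o)/((3*o)) = (-3 + o)*(1/(3*o)) = (-3 + o)/(3*o))
A(p)**3 = ((1/3)*(-3 - 72)/(-72))**3 = ((1/3)*(-1/72)*(-75))**3 = (25/72)**3 = 15625/373248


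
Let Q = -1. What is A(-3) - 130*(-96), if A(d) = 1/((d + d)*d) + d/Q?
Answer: 224695/18 ≈ 12483.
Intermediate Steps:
A(d) = 1/(2*d²) - d (A(d) = 1/((d + d)*d) + d/(-1) = 1/(((2*d))*d) + d*(-1) = (1/(2*d))/d - d = 1/(2*d²) - d)
A(-3) - 130*(-96) = ((½)/(-3)² - 1*(-3)) - 130*(-96) = ((½)*(⅑) + 3) + 12480 = (1/18 + 3) + 12480 = 55/18 + 12480 = 224695/18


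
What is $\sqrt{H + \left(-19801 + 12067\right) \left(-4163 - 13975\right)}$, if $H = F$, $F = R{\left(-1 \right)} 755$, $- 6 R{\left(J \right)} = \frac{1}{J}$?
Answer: $\frac{\sqrt{5050059042}}{6} \approx 11844.0$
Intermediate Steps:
$R{\left(J \right)} = - \frac{1}{6 J}$
$F = \frac{755}{6}$ ($F = - \frac{1}{6 \left(-1\right)} 755 = \left(- \frac{1}{6}\right) \left(-1\right) 755 = \frac{1}{6} \cdot 755 = \frac{755}{6} \approx 125.83$)
$H = \frac{755}{6} \approx 125.83$
$\sqrt{H + \left(-19801 + 12067\right) \left(-4163 - 13975\right)} = \sqrt{\frac{755}{6} + \left(-19801 + 12067\right) \left(-4163 - 13975\right)} = \sqrt{\frac{755}{6} - -140279292} = \sqrt{\frac{755}{6} + 140279292} = \sqrt{\frac{841676507}{6}} = \frac{\sqrt{5050059042}}{6}$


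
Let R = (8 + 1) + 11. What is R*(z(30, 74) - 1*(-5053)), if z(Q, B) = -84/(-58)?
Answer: 2931580/29 ≈ 1.0109e+5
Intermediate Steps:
z(Q, B) = 42/29 (z(Q, B) = -84*(-1/58) = 42/29)
R = 20 (R = 9 + 11 = 20)
R*(z(30, 74) - 1*(-5053)) = 20*(42/29 - 1*(-5053)) = 20*(42/29 + 5053) = 20*(146579/29) = 2931580/29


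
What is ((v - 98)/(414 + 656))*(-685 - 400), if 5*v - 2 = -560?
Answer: 113708/535 ≈ 212.54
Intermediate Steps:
v = -558/5 (v = ⅖ + (⅕)*(-560) = ⅖ - 112 = -558/5 ≈ -111.60)
((v - 98)/(414 + 656))*(-685 - 400) = ((-558/5 - 98)/(414 + 656))*(-685 - 400) = -1048/5/1070*(-1085) = -1048/5*1/1070*(-1085) = -524/2675*(-1085) = 113708/535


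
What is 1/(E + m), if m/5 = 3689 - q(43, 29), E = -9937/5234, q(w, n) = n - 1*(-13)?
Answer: 5234/95432053 ≈ 5.4845e-5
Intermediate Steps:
q(w, n) = 13 + n (q(w, n) = n + 13 = 13 + n)
E = -9937/5234 (E = -9937*1/5234 = -9937/5234 ≈ -1.8985)
m = 18235 (m = 5*(3689 - (13 + 29)) = 5*(3689 - 1*42) = 5*(3689 - 42) = 5*3647 = 18235)
1/(E + m) = 1/(-9937/5234 + 18235) = 1/(95432053/5234) = 5234/95432053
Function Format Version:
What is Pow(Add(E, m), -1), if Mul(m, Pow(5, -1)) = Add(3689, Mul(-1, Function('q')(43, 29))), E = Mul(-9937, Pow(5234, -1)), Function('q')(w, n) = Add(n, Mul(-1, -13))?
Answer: Rational(5234, 95432053) ≈ 5.4845e-5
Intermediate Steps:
Function('q')(w, n) = Add(13, n) (Function('q')(w, n) = Add(n, 13) = Add(13, n))
E = Rational(-9937, 5234) (E = Mul(-9937, Rational(1, 5234)) = Rational(-9937, 5234) ≈ -1.8985)
m = 18235 (m = Mul(5, Add(3689, Mul(-1, Add(13, 29)))) = Mul(5, Add(3689, Mul(-1, 42))) = Mul(5, Add(3689, -42)) = Mul(5, 3647) = 18235)
Pow(Add(E, m), -1) = Pow(Add(Rational(-9937, 5234), 18235), -1) = Pow(Rational(95432053, 5234), -1) = Rational(5234, 95432053)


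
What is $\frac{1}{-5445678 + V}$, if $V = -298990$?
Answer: $- \frac{1}{5744668} \approx -1.7407 \cdot 10^{-7}$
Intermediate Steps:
$\frac{1}{-5445678 + V} = \frac{1}{-5445678 - 298990} = \frac{1}{-5744668} = - \frac{1}{5744668}$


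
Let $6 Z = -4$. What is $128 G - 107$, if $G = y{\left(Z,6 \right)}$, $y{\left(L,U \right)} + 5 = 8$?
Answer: $277$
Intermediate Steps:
$Z = - \frac{2}{3}$ ($Z = \frac{1}{6} \left(-4\right) = - \frac{2}{3} \approx -0.66667$)
$y{\left(L,U \right)} = 3$ ($y{\left(L,U \right)} = -5 + 8 = 3$)
$G = 3$
$128 G - 107 = 128 \cdot 3 - 107 = 384 - 107 = 277$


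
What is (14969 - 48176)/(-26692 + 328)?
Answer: 11069/8788 ≈ 1.2596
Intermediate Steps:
(14969 - 48176)/(-26692 + 328) = -33207/(-26364) = -33207*(-1/26364) = 11069/8788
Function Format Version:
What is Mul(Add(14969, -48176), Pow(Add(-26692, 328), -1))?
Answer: Rational(11069, 8788) ≈ 1.2596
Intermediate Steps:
Mul(Add(14969, -48176), Pow(Add(-26692, 328), -1)) = Mul(-33207, Pow(-26364, -1)) = Mul(-33207, Rational(-1, 26364)) = Rational(11069, 8788)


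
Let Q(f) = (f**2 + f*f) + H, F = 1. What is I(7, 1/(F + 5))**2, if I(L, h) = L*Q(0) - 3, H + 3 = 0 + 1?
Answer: 289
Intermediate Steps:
H = -2 (H = -3 + (0 + 1) = -3 + 1 = -2)
Q(f) = -2 + 2*f**2 (Q(f) = (f**2 + f*f) - 2 = (f**2 + f**2) - 2 = 2*f**2 - 2 = -2 + 2*f**2)
I(L, h) = -3 - 2*L (I(L, h) = L*(-2 + 2*0**2) - 3 = L*(-2 + 2*0) - 3 = L*(-2 + 0) - 3 = L*(-2) - 3 = -2*L - 3 = -3 - 2*L)
I(7, 1/(F + 5))**2 = (-3 - 2*7)**2 = (-3 - 14)**2 = (-17)**2 = 289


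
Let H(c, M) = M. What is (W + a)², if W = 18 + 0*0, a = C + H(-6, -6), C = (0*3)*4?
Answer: 144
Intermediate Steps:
C = 0 (C = 0*4 = 0)
a = -6 (a = 0 - 6 = -6)
W = 18 (W = 18 + 0 = 18)
(W + a)² = (18 - 6)² = 12² = 144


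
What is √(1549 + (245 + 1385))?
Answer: 17*√11 ≈ 56.383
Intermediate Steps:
√(1549 + (245 + 1385)) = √(1549 + 1630) = √3179 = 17*√11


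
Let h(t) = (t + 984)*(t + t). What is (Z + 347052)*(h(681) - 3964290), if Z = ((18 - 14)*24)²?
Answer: -604430038080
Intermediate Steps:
h(t) = 2*t*(984 + t) (h(t) = (984 + t)*(2*t) = 2*t*(984 + t))
Z = 9216 (Z = (4*24)² = 96² = 9216)
(Z + 347052)*(h(681) - 3964290) = (9216 + 347052)*(2*681*(984 + 681) - 3964290) = 356268*(2*681*1665 - 3964290) = 356268*(2267730 - 3964290) = 356268*(-1696560) = -604430038080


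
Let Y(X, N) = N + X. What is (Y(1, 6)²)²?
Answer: 2401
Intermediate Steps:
(Y(1, 6)²)² = ((6 + 1)²)² = (7²)² = 49² = 2401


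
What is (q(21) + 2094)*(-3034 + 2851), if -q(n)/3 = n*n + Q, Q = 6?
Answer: -137799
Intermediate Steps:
q(n) = -18 - 3*n² (q(n) = -3*(n*n + 6) = -3*(n² + 6) = -3*(6 + n²) = -18 - 3*n²)
(q(21) + 2094)*(-3034 + 2851) = ((-18 - 3*21²) + 2094)*(-3034 + 2851) = ((-18 - 3*441) + 2094)*(-183) = ((-18 - 1323) + 2094)*(-183) = (-1341 + 2094)*(-183) = 753*(-183) = -137799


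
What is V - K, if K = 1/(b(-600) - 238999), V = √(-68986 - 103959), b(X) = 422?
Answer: 1/238577 + I*√172945 ≈ 4.1915e-6 + 415.87*I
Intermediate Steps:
V = I*√172945 (V = √(-172945) = I*√172945 ≈ 415.87*I)
K = -1/238577 (K = 1/(422 - 238999) = 1/(-238577) = -1/238577 ≈ -4.1915e-6)
V - K = I*√172945 - 1*(-1/238577) = I*√172945 + 1/238577 = 1/238577 + I*√172945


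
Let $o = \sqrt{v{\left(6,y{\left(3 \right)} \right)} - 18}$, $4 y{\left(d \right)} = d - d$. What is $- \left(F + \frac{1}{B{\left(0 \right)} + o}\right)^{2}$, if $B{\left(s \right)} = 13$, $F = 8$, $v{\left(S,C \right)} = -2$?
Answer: $\frac{5 \left(- 672 \sqrt{5} + 1949 i\right)}{- 149 i + 52 \sqrt{5}} \approx -65.105 + 0.38185 i$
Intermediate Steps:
$y{\left(d \right)} = 0$ ($y{\left(d \right)} = \frac{d - d}{4} = \frac{1}{4} \cdot 0 = 0$)
$o = 2 i \sqrt{5}$ ($o = \sqrt{-2 - 18} = \sqrt{-20} = 2 i \sqrt{5} \approx 4.4721 i$)
$- \left(F + \frac{1}{B{\left(0 \right)} + o}\right)^{2} = - \left(8 + \frac{1}{13 + 2 i \sqrt{5}}\right)^{2}$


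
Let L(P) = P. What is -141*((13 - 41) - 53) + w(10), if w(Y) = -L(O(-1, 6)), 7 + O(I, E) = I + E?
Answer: 11423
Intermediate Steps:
O(I, E) = -7 + E + I (O(I, E) = -7 + (I + E) = -7 + (E + I) = -7 + E + I)
w(Y) = 2 (w(Y) = -(-7 + 6 - 1) = -1*(-2) = 2)
-141*((13 - 41) - 53) + w(10) = -141*((13 - 41) - 53) + 2 = -141*(-28 - 53) + 2 = -141*(-81) + 2 = 11421 + 2 = 11423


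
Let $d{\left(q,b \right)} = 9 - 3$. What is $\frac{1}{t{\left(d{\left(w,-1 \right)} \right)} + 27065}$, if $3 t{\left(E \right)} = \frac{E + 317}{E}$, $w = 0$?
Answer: $\frac{18}{487493} \approx 3.6924 \cdot 10^{-5}$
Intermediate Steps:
$d{\left(q,b \right)} = 6$ ($d{\left(q,b \right)} = 9 - 3 = 6$)
$t{\left(E \right)} = \frac{317 + E}{3 E}$ ($t{\left(E \right)} = \frac{\left(E + 317\right) \frac{1}{E}}{3} = \frac{\left(317 + E\right) \frac{1}{E}}{3} = \frac{\frac{1}{E} \left(317 + E\right)}{3} = \frac{317 + E}{3 E}$)
$\frac{1}{t{\left(d{\left(w,-1 \right)} \right)} + 27065} = \frac{1}{\frac{317 + 6}{3 \cdot 6} + 27065} = \frac{1}{\frac{1}{3} \cdot \frac{1}{6} \cdot 323 + 27065} = \frac{1}{\frac{323}{18} + 27065} = \frac{1}{\frac{487493}{18}} = \frac{18}{487493}$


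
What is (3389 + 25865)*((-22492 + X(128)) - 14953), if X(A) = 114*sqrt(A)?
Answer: -1095416030 + 26679648*sqrt(2) ≈ -1.0577e+9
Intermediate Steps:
(3389 + 25865)*((-22492 + X(128)) - 14953) = (3389 + 25865)*((-22492 + 114*sqrt(128)) - 14953) = 29254*((-22492 + 114*(8*sqrt(2))) - 14953) = 29254*((-22492 + 912*sqrt(2)) - 14953) = 29254*(-37445 + 912*sqrt(2)) = -1095416030 + 26679648*sqrt(2)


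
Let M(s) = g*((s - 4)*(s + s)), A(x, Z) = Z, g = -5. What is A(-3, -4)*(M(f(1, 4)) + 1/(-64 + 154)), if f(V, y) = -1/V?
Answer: 8998/45 ≈ 199.96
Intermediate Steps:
M(s) = -10*s*(-4 + s) (M(s) = -5*(s - 4)*(s + s) = -5*(-4 + s)*2*s = -10*s*(-4 + s))
A(-3, -4)*(M(f(1, 4)) + 1/(-64 + 154)) = -4*(10*(-1/1)*(4 - (-1)/1) + 1/(-64 + 154)) = -4*(10*(-1*1)*(4 - (-1)) + 1/90) = -4*(10*(-1)*(4 - 1*(-1)) + 1/90) = -4*(10*(-1)*(4 + 1) + 1/90) = -4*(10*(-1)*5 + 1/90) = -4*(-50 + 1/90) = -4*(-4499/90) = 8998/45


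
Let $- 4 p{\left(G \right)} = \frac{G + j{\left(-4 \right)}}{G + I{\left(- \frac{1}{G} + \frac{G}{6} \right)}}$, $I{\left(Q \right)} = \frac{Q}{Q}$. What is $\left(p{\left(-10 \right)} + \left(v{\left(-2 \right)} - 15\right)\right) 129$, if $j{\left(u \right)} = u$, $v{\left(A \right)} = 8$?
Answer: $- \frac{5719}{6} \approx -953.17$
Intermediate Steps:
$I{\left(Q \right)} = 1$
$p{\left(G \right)} = - \frac{-4 + G}{4 \left(1 + G\right)}$ ($p{\left(G \right)} = - \frac{\left(G - 4\right) \frac{1}{G + 1}}{4} = - \frac{\left(-4 + G\right) \frac{1}{1 + G}}{4} = - \frac{\frac{1}{1 + G} \left(-4 + G\right)}{4} = - \frac{-4 + G}{4 \left(1 + G\right)}$)
$\left(p{\left(-10 \right)} + \left(v{\left(-2 \right)} - 15\right)\right) 129 = \left(\frac{4 - -10}{4 \left(1 - 10\right)} + \left(8 - 15\right)\right) 129 = \left(\frac{4 + 10}{4 \left(-9\right)} - 7\right) 129 = \left(\frac{1}{4} \left(- \frac{1}{9}\right) 14 - 7\right) 129 = \left(- \frac{7}{18} - 7\right) 129 = \left(- \frac{133}{18}\right) 129 = - \frac{5719}{6}$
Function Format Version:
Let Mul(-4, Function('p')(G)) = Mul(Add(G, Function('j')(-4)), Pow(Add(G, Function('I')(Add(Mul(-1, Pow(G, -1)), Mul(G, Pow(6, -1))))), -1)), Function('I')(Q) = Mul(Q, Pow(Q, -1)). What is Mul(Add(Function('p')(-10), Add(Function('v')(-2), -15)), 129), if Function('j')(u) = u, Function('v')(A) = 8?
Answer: Rational(-5719, 6) ≈ -953.17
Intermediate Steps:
Function('I')(Q) = 1
Function('p')(G) = Mul(Rational(-1, 4), Pow(Add(1, G), -1), Add(-4, G)) (Function('p')(G) = Mul(Rational(-1, 4), Mul(Add(G, -4), Pow(Add(G, 1), -1))) = Mul(Rational(-1, 4), Mul(Add(-4, G), Pow(Add(1, G), -1))) = Mul(Rational(-1, 4), Mul(Pow(Add(1, G), -1), Add(-4, G))) = Mul(Rational(-1, 4), Pow(Add(1, G), -1), Add(-4, G)))
Mul(Add(Function('p')(-10), Add(Function('v')(-2), -15)), 129) = Mul(Add(Mul(Rational(1, 4), Pow(Add(1, -10), -1), Add(4, Mul(-1, -10))), Add(8, -15)), 129) = Mul(Add(Mul(Rational(1, 4), Pow(-9, -1), Add(4, 10)), -7), 129) = Mul(Add(Mul(Rational(1, 4), Rational(-1, 9), 14), -7), 129) = Mul(Add(Rational(-7, 18), -7), 129) = Mul(Rational(-133, 18), 129) = Rational(-5719, 6)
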